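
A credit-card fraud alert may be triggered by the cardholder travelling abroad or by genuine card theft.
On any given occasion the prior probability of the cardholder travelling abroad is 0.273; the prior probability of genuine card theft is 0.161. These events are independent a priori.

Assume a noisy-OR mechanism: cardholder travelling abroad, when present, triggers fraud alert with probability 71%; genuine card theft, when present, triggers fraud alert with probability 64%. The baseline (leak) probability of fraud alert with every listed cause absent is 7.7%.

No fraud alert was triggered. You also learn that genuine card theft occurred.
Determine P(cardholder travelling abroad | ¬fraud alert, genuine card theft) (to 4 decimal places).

Under noisy-OR, P(fraud alert | causes) = 1 − (1−0.077)·∏(1−qᵢ) over the active causes.
For the numerator, keep only cardholder travelling abroad=true terms: 0.096361·0.273 = 0.026307
The normalizing constant is 0.33228·0.727 + 0.096361·0.273 = 0.267875
P(cardholder travelling abroad | ¬fraud alert, genuine card theft) = 0.026307/0.267875 ≈ 0.0982

P(cardholder travelling abroad | ¬fraud alert, genuine card theft) ≈ 0.0982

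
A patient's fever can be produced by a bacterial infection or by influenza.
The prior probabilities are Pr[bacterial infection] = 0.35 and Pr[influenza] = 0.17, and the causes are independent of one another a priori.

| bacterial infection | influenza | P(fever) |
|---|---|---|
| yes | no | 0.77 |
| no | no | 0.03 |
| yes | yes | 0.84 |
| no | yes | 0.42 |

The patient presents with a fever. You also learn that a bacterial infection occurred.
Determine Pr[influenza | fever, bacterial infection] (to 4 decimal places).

Pr[influenza | fever, bacterial infection] ≈ 0.1826

P(fever | bacterial infection) = 0.77·0.83 + 0.84·0.17 = 0.639100 + 0.142800 = 0.781900
The influenza-present share is 0.84·0.17 = 0.142800.
So P(influenza | fever, bacterial infection) = 0.142800/0.781900 ≈ 0.1826.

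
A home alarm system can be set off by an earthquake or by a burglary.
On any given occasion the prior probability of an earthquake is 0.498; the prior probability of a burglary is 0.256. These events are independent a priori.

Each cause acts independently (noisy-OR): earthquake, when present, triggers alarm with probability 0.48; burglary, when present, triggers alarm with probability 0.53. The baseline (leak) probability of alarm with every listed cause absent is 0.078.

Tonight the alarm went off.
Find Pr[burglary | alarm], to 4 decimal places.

Under noisy-OR, P(alarm | causes) = 1 − (1−0.078)·∏(1−qᵢ) over the active causes.
Enumerate the 4 (earthquake, burglary) configurations and weight by the priors:
  P(alarm) = 0.078×0.502×0.744 + 0.56666×0.502×0.256 + 0.52056×0.498×0.744 + 0.774663×0.498×0.256
        = 0.029132 + 0.072823 + 0.192874 + 0.098760 = 0.393589
Keeping only the burglary-present terms gives 0.171583, so
  P(burglary | alarm) = 0.171583 / 0.393589 ≈ 0.4359

Pr[burglary | alarm] ≈ 0.4359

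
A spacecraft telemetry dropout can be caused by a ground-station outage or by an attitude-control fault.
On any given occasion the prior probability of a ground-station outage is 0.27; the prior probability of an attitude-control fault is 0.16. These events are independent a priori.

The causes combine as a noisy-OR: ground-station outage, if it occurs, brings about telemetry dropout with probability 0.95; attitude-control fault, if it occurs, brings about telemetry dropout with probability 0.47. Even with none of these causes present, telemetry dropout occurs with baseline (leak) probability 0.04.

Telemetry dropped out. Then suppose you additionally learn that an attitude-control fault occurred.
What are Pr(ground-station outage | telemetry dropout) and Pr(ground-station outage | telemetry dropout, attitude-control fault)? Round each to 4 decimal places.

Under noisy-OR, P(telemetry dropout | causes) = 1 − (1−0.04)·∏(1−qᵢ) over the active causes.
Sum P(telemetry dropout|·) weighted by the priors over the 4 (ground-station outage, attitude-control fault) configurations:
  P(telemetry dropout) = 0.04·0.73·0.84 + 0.4912·0.73·0.16 + 0.952·0.27·0.84 + 0.97456·0.27·0.16
        = 0.024528 + 0.057372 + 0.215914 + 0.042101 = 0.339915
Configurations with ground-station outage contribute 0.258015, so
  P(ground-station outage | telemetry dropout) = 0.258015 / 0.339915 ≈ 0.7591

Now also conditioning on attitude-control fault=true:
For the numerator, keep only ground-station outage=true terms: 0.97456·0.27 = 0.263131
The normalizing constant is 0.4912·0.73 + 0.97456·0.27 = 0.621707
P(ground-station outage | telemetry dropout, attitude-control fault) = 0.263131/0.621707 ≈ 0.4232
This is intercausal reasoning (explaining away): once attitude-control fault accounts for the telemetry dropout, ground-station outage becomes less likely.

Pr(ground-station outage | telemetry dropout) ≈ 0.7591; Pr(ground-station outage | telemetry dropout, attitude-control fault) ≈ 0.4232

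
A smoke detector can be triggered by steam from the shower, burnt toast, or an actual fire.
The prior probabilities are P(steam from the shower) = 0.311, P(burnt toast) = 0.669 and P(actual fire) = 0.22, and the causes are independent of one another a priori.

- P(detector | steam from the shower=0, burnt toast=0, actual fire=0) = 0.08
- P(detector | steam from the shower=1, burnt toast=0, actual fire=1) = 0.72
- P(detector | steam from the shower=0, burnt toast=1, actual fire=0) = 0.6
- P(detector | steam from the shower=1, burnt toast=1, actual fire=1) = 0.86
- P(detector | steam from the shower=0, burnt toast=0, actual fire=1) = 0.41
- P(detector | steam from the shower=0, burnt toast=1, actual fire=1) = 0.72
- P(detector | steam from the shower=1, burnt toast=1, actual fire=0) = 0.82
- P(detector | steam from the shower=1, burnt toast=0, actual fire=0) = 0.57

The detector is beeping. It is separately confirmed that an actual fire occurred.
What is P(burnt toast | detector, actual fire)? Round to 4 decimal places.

By total probability over the 4 (steam from the shower, burnt toast) configurations:
  P(detector | actual fire) = 0.41·0.689·0.331 + 0.72·0.689·0.669 + 0.72·0.311·0.331 + 0.86·0.311·0.669
        = 0.093504 + 0.331878 + 0.074118 + 0.178931 = 0.678431
Configurations with burnt toast contribute 0.510809, so
  P(burnt toast | detector, actual fire) = 0.510809 / 0.678431 ≈ 0.7529

P(burnt toast | detector, actual fire) ≈ 0.7529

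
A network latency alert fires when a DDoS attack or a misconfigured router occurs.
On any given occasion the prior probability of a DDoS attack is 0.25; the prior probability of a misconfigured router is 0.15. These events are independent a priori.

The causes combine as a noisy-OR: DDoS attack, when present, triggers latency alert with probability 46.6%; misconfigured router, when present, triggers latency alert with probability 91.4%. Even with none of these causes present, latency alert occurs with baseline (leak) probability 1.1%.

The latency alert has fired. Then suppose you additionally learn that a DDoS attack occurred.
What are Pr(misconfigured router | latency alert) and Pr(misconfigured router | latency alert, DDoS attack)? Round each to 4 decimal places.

Pr(misconfigured router | latency alert) ≈ 0.5639; Pr(misconfigured router | latency alert, DDoS attack) ≈ 0.2631

Under noisy-OR, P(latency alert | causes) = 1 − (1−0.011)·∏(1−qᵢ) over the active causes.
Enumerate the 4 (DDoS attack, misconfigured router) configurations and weight by the priors:
  P(latency alert) = 0.011*0.75*0.85 + 0.914946*0.75*0.15 + 0.471874*0.25*0.85 + 0.954581*0.25*0.15
        = 0.007013 + 0.102931 + 0.100273 + 0.035797 = 0.246014
Configurations with misconfigured router contribute 0.138728, so
  P(misconfigured router | latency alert) = 0.138728 / 0.246014 ≈ 0.5639

Now condition on the additional information:
P(latency alert | DDoS attack) = 0.471874·0.85 + 0.954581·0.15 = 0.401093 + 0.143187 = 0.544280
Of this, 0.143187 comes from 0.954581·0.15 (the misconfigured router=true cases).
So P(misconfigured router | latency alert, DDoS attack) = 0.143187/0.544280 ≈ 0.2631.
The drop from 0.5639 to 0.2631 is the explaining-away (discounting) effect.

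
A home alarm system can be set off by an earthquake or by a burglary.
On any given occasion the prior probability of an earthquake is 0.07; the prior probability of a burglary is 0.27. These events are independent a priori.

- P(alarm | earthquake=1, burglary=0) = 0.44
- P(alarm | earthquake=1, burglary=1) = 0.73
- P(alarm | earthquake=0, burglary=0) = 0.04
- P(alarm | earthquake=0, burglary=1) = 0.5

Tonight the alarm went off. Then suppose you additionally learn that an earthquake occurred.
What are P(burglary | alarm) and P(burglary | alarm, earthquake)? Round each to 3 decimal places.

Numerator (weight on configurations with burglary): 0.125550 + 0.013797 = 0.139347
The normalizing constant is 0.04*0.93*0.73 + 0.5*0.93*0.27 + 0.44*0.07*0.73 + 0.73*0.07*0.27 = 0.188987
Posterior = 0.139347 / 0.188987 ≈ 0.737

Now also conditioning on earthquake=true:
Weight on burglary=true, given the evidence: 0.73*0.27 = 0.197100
The normalizing constant is 0.44*0.73 + 0.73*0.27 = 0.518300
P(burglary | alarm, earthquake) = 0.197100/0.518300 ≈ 0.380
The drop from 0.737 to 0.380 is the explaining-away (discounting) effect.

P(burglary | alarm) ≈ 0.737; P(burglary | alarm, earthquake) ≈ 0.380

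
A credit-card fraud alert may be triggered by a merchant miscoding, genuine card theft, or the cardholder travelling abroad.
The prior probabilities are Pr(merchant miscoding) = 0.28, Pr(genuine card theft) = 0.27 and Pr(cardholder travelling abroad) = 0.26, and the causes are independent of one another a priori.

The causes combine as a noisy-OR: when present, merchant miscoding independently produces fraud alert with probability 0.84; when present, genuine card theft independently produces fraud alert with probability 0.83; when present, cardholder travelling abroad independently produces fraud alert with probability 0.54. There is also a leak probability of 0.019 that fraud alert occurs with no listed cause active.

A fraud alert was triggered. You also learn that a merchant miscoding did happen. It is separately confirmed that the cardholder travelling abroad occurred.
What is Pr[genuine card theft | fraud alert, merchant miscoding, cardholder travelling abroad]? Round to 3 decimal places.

Pr[genuine card theft | fraud alert, merchant miscoding, cardholder travelling abroad] ≈ 0.283

Under noisy-OR, P(fraud alert | causes) = 1 − (1−0.019)·∏(1−qᵢ) over the active causes.
P(fraud alert | merchant miscoding, cardholder travelling abroad) = 0.927798*0.73 + 0.987726*0.27 = 0.677293 + 0.266686 = 0.943979
Of this, 0.266686 comes from 0.987726*0.27 (the genuine card theft=true cases).
P(genuine card theft | fraud alert, merchant miscoding, cardholder travelling abroad) = 0.266686 / 0.943979 ≈ 0.283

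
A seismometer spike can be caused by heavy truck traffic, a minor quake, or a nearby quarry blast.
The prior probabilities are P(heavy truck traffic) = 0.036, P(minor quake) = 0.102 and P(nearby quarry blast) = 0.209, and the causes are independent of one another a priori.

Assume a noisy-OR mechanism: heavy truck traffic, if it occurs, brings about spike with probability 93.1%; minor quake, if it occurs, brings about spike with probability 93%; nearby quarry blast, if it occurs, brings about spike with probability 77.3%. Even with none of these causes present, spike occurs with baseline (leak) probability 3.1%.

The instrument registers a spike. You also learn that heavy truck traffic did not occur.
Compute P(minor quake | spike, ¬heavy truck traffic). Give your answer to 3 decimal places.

P(minor quake | spike, ¬heavy truck traffic) ≈ 0.364

Under noisy-OR, P(spike | causes) = 1 − (1−0.031)·∏(1−qᵢ) over the active causes.
Weight on minor quake=true, given the evidence: 0.075209 + 0.020990 = 0.096199
Normalizer over all consistent configurations: 0.031·0.898·0.791 + 0.780037·0.898·0.209 + 0.93217·0.102·0.791 + 0.984603·0.102·0.209 = 0.264618
Posterior = 0.096199 / 0.264618 ≈ 0.364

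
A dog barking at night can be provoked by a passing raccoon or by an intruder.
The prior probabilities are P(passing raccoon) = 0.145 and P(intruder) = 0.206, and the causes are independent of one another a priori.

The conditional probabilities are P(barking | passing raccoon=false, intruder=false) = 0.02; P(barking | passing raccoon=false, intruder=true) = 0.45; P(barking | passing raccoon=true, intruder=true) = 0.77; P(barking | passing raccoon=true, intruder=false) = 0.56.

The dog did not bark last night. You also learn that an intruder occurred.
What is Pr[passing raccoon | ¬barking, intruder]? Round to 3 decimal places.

Sum P(¬barking|·) weighted by the priors over both values of passing raccoon:
  P(¬barking | intruder) = 0.55*0.855 + 0.23*0.145
        = 0.470250 + 0.033350 = 0.503600
Keeping only the passing raccoon-present terms gives 0.033350, so
  P(passing raccoon | ¬barking, intruder) = 0.033350 / 0.503600 ≈ 0.066

Pr[passing raccoon | ¬barking, intruder] ≈ 0.066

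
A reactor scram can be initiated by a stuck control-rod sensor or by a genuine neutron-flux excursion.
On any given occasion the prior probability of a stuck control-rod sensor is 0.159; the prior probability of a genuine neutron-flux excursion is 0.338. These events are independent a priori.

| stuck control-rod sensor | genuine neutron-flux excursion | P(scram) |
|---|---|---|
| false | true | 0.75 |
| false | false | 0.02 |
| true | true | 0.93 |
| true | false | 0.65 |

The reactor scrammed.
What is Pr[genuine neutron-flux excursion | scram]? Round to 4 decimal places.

P(scram) = 0.02·0.841·0.662 + 0.75·0.841·0.338 + 0.65·0.159·0.662 + 0.93·0.159·0.338 = 0.011135 + 0.213193 + 0.068418 + 0.049980 = 0.342726
Restricting to configurations with genuine neutron-flux excursion present: 0.213193 + 0.049980 = 0.263173.
Hence the posterior is 0.263173/0.342726 ≈ 0.7679.

Pr[genuine neutron-flux excursion | scram] ≈ 0.7679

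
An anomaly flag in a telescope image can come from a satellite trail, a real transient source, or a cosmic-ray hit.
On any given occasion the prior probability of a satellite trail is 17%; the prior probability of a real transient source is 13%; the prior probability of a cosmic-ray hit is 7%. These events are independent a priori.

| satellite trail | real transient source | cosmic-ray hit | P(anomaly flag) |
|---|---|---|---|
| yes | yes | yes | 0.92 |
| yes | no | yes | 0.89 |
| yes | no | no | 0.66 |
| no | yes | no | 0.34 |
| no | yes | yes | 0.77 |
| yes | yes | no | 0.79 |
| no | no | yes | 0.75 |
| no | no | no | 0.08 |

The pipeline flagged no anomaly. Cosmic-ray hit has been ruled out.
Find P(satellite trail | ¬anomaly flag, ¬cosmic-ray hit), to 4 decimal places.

P(satellite trail | ¬anomaly flag, ¬cosmic-ray hit) ≈ 0.0695

Enumerate the 4 (satellite trail, real transient source) configurations and weight by the priors:
  P(¬anomaly flag | ¬cosmic-ray hit) = 0.92*0.83*0.87 + 0.66*0.83*0.13 + 0.34*0.17*0.87 + 0.21*0.17*0.13
        = 0.664332 + 0.071214 + 0.050286 + 0.004641 = 0.790473
Keeping only the satellite trail-present terms gives 0.054927, so
  P(satellite trail | ¬anomaly flag, ¬cosmic-ray hit) = 0.054927 / 0.790473 ≈ 0.0695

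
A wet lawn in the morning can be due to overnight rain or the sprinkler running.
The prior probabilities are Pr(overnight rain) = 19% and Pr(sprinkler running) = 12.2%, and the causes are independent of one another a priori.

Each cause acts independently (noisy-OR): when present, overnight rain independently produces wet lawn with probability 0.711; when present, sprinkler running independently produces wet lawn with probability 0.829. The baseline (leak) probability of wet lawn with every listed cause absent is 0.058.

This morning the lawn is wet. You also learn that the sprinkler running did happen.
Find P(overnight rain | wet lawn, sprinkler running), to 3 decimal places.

P(overnight rain | wet lawn, sprinkler running) ≈ 0.210

Under noisy-OR, P(wet lawn | causes) = 1 − (1−0.058)·∏(1−qᵢ) over the active causes.
By total probability over both values of overnight rain:
  P(wet lawn | sprinkler running) = 0.838918*0.81 + 0.953447*0.19
        = 0.679524 + 0.181155 = 0.860679
Keeping only the overnight rain-present terms gives 0.181155, so
  P(overnight rain | wet lawn, sprinkler running) = 0.181155 / 0.860679 ≈ 0.210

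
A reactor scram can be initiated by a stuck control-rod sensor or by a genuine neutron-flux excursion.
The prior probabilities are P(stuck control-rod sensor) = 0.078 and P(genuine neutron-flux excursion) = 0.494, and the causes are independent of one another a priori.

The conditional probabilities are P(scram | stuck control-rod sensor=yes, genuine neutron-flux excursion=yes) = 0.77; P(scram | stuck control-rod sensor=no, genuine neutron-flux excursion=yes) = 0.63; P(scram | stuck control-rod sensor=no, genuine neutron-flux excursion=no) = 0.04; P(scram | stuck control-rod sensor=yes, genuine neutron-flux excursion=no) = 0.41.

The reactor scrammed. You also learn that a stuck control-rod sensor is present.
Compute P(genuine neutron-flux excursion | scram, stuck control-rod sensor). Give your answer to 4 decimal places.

P(genuine neutron-flux excursion | scram, stuck control-rod sensor) ≈ 0.6471

P(scram | stuck control-rod sensor) = 0.41·0.506 + 0.77·0.494 = 0.207460 + 0.380380 = 0.587840
The genuine neutron-flux excursion-present share is 0.77·0.494 = 0.380380.
P(genuine neutron-flux excursion | scram, stuck control-rod sensor) = 0.380380 / 0.587840 ≈ 0.6471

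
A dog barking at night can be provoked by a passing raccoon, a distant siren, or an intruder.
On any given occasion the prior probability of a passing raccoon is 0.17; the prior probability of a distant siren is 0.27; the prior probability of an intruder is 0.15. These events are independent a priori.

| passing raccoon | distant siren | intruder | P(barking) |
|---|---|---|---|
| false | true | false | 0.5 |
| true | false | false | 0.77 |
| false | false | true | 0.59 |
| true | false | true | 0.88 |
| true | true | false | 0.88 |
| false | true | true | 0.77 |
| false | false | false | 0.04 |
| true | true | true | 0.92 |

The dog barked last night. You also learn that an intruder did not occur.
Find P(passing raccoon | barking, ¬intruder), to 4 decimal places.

Numerator (weight on configurations with passing raccoon): 0.095557 + 0.040392 = 0.135949
The normalizing constant is 0.04·0.83·0.73 + 0.5·0.83·0.27 + 0.77·0.17·0.73 + 0.88·0.17·0.27 = 0.272235
Posterior = 0.135949 / 0.272235 ≈ 0.4994

P(passing raccoon | barking, ¬intruder) ≈ 0.4994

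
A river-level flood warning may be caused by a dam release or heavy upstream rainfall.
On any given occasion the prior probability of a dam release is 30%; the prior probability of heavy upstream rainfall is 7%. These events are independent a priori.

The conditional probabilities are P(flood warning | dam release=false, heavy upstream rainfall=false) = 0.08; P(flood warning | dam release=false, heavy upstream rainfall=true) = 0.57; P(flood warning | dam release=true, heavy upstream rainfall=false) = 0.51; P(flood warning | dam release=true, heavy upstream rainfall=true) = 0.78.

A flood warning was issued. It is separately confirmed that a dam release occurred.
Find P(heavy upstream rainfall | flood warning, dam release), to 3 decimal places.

P(heavy upstream rainfall | flood warning, dam release) ≈ 0.103

For the numerator, keep only heavy upstream rainfall=true terms: 0.78*0.07 = 0.054600
Normalizer over all consistent configurations: 0.51*0.93 + 0.78*0.07 = 0.528900
Posterior = 0.054600 / 0.528900 ≈ 0.103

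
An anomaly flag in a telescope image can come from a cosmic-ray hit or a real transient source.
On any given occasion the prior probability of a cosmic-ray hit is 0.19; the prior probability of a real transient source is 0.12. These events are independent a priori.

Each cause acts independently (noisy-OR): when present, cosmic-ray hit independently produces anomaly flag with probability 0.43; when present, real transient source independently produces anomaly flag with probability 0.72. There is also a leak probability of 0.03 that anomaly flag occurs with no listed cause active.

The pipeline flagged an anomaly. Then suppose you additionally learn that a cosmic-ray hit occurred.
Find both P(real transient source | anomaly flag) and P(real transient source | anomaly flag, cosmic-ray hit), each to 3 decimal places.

Under noisy-OR, P(anomaly flag | causes) = 1 − (1−0.03)·∏(1−qᵢ) over the active causes.
Weight on real transient source=true, given the evidence: 0.070800 + 0.019270 = 0.090070
The normalizing constant is 0.03·0.81·0.88 + 0.7284·0.81·0.12 + 0.4471·0.19·0.88 + 0.845188·0.19·0.12 = 0.186209
P(real transient source | anomaly flag) = 0.090070/0.186209 ≈ 0.484

Now also conditioning on cosmic-ray hit=true:
Enumerate both values of real transient source and weight by the priors:
  P(anomaly flag | cosmic-ray hit) = 0.4471·0.88 + 0.845188·0.12
        = 0.393448 + 0.101423 = 0.494871
Configurations with real transient source contribute 0.101423, so
  P(real transient source | anomaly flag, cosmic-ray hit) = 0.101423 / 0.494871 ≈ 0.205
Conditioning on cosmic-ray hit lowers the posterior on real transient source: the classic explaining-away effect in a common-effect structure.

P(real transient source | anomaly flag) ≈ 0.484; P(real transient source | anomaly flag, cosmic-ray hit) ≈ 0.205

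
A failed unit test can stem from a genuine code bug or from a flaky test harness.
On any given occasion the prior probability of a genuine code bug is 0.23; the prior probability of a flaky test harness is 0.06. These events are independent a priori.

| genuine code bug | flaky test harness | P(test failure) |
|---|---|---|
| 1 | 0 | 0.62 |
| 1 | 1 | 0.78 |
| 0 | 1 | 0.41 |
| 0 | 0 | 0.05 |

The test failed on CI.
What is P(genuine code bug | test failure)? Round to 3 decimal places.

P(genuine code bug | test failure) ≈ 0.724

P(test failure) = 0.05*0.77*0.94 + 0.41*0.77*0.06 + 0.62*0.23*0.94 + 0.78*0.23*0.06 = 0.036190 + 0.018942 + 0.134044 + 0.010764 = 0.199940
The genuine code bug-present share is 0.134044 + 0.010764 = 0.144808.
Hence the posterior is 0.144808/0.199940 ≈ 0.724.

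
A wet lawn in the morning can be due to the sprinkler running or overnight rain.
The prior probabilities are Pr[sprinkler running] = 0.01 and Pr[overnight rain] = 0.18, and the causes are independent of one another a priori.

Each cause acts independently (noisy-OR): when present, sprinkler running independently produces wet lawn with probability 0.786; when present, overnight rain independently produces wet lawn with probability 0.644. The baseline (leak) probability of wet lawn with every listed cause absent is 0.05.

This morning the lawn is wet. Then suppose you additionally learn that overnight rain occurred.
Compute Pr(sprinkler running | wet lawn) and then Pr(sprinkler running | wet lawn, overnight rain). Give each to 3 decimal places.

Pr(sprinkler running | wet lawn) ≈ 0.049; Pr(sprinkler running | wet lawn, overnight rain) ≈ 0.014

Under noisy-OR, P(wet lawn | causes) = 1 − (1−0.05)·∏(1−qᵢ) over the active causes.
By total probability over the 4 (sprinkler running, overnight rain) configurations:
  P(wet lawn) = 0.05*0.99*0.82 + 0.6618*0.99*0.18 + 0.7967*0.01*0.82 + 0.927625*0.01*0.18
        = 0.040590 + 0.117933 + 0.006533 + 0.001670 = 0.166726
Configurations with sprinkler running contribute 0.008203, so
  P(sprinkler running | wet lawn) = 0.008203 / 0.166726 ≈ 0.049

Now also conditioning on overnight rain=true:
Weight on sprinkler running=true, given the evidence: 0.927625×0.01 = 0.009276
The normalizing constant is 0.6618×0.99 + 0.927625×0.01 = 0.664458
Posterior = 0.009276 / 0.664458 ≈ 0.014
The drop from 0.049 to 0.014 is the explaining-away (discounting) effect.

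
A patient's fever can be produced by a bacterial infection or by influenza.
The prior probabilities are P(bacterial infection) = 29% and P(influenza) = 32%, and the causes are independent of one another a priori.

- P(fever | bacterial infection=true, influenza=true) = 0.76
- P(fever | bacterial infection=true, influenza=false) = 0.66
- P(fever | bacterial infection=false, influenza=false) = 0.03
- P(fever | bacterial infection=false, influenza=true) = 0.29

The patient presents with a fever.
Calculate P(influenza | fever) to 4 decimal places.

Numerator (weight on configurations with influenza): 0.065888 + 0.070528 = 0.136416
Denominator P(fever): 0.03×0.71×0.68 + 0.29×0.71×0.32 + 0.66×0.29×0.68 + 0.76×0.29×0.32 = 0.281052
P(influenza | fever) = 0.136416/0.281052 ≈ 0.4854

P(influenza | fever) ≈ 0.4854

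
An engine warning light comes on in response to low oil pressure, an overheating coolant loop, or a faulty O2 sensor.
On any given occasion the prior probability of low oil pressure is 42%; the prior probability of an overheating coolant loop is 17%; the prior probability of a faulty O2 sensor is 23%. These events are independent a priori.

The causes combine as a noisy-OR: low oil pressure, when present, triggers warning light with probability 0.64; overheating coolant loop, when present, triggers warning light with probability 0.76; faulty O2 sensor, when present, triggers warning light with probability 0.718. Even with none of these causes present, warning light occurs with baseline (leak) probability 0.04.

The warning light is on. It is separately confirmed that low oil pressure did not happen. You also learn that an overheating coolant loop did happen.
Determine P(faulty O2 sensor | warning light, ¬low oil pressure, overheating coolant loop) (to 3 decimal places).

Under noisy-OR, P(warning light | causes) = 1 − (1−0.04)·∏(1−qᵢ) over the active causes.
Numerator (weight on configurations with faulty O2 sensor): 0.935027*0.23 = 0.215056
Denominator P(warning light | ¬low oil pressure, overheating coolant loop): 0.7696*0.77 + 0.935027*0.23 = 0.807648
P(faulty O2 sensor | warning light, ¬low oil pressure, overheating coolant loop) = 0.215056/0.807648 ≈ 0.266

P(faulty O2 sensor | warning light, ¬low oil pressure, overheating coolant loop) ≈ 0.266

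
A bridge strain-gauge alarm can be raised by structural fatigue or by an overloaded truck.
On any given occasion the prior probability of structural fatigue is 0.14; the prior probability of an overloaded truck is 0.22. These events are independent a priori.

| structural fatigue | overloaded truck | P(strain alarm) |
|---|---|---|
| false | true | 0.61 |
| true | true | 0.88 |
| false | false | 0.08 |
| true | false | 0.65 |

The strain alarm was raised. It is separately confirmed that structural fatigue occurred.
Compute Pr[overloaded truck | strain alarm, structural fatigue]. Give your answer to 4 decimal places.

P(strain alarm | structural fatigue) = 0.65·0.78 + 0.88·0.22 = 0.507000 + 0.193600 = 0.700600
The overloaded truck-present share is 0.88·0.22 = 0.193600.
Hence the posterior is 0.193600/0.700600 ≈ 0.2763.

Pr[overloaded truck | strain alarm, structural fatigue] ≈ 0.2763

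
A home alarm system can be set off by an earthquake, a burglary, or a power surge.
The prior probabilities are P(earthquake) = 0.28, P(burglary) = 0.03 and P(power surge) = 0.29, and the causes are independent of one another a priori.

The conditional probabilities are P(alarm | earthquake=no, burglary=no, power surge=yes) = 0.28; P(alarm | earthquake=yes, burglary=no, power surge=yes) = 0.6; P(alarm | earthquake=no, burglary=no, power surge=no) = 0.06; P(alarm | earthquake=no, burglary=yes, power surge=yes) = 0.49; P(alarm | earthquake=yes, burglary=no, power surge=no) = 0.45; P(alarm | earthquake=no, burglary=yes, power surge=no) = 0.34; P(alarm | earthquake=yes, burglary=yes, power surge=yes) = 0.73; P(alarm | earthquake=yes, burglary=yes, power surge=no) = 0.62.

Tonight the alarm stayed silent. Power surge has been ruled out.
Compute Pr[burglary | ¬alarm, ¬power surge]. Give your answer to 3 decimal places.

Pr[burglary | ¬alarm, ¬power surge] ≈ 0.021

For the numerator, keep only burglary=true terms: 0.014256 + 0.003192 = 0.017448
Normalizer over all consistent configurations: 0.94*0.72*0.97 + 0.66*0.72*0.03 + 0.55*0.28*0.97 + 0.38*0.28*0.03 = 0.823324
Posterior = 0.017448 / 0.823324 ≈ 0.021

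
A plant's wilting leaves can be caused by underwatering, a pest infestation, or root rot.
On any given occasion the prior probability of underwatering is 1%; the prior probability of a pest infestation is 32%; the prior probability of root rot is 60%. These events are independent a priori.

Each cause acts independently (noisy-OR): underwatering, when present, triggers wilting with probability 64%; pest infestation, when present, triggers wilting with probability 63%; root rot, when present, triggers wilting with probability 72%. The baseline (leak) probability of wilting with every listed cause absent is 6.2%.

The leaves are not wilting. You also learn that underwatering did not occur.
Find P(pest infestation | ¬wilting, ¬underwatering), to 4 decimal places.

Under noisy-OR, P(wilting | causes) = 1 − (1−0.062)·∏(1−qᵢ) over the active causes.
Numerator (weight on configurations with pest infestation): 0.044424 + 0.018658 = 0.063082
Normalizer over all consistent configurations: 0.938×0.68×0.4 + 0.26264×0.68×0.6 + 0.34706×0.32×0.4 + 0.097177×0.32×0.6 = 0.425375
P(pest infestation | ¬wilting, ¬underwatering) = 0.063082/0.425375 ≈ 0.1483

P(pest infestation | ¬wilting, ¬underwatering) ≈ 0.1483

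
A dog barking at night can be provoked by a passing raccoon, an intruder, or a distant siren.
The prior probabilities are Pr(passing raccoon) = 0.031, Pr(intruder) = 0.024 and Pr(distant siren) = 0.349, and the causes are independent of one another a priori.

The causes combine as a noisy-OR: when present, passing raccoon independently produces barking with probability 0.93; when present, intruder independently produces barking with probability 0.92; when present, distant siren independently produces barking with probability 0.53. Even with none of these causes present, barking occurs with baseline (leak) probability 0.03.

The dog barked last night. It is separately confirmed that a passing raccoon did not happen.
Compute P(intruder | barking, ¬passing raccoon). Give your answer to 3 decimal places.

P(intruder | barking, ¬passing raccoon) ≈ 0.099

Under noisy-OR, P(barking | causes) = 1 − (1−0.03)·∏(1−qᵢ) over the active causes.
By total probability over the 4 (intruder, distant siren) configurations:
  P(barking | ¬passing raccoon) = 0.03·0.976·0.651 + 0.5441·0.976·0.349 + 0.9224·0.024·0.651 + 0.963528·0.024·0.349
        = 0.019061 + 0.185334 + 0.014412 + 0.008071 = 0.226878
The terms with intruder present sum to 0.022483, so
  P(intruder | barking, ¬passing raccoon) = 0.022483 / 0.226878 ≈ 0.099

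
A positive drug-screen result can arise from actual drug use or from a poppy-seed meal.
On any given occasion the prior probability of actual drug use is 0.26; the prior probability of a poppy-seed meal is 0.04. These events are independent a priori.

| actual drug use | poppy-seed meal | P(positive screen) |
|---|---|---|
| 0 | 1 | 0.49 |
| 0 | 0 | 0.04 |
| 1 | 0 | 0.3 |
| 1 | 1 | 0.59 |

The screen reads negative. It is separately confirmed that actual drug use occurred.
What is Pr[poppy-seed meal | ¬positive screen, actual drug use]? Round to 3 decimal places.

Pr[poppy-seed meal | ¬positive screen, actual drug use] ≈ 0.024

P(¬positive screen | actual drug use) = 0.7×0.96 + 0.41×0.04 = 0.672000 + 0.016400 = 0.688400
The poppy-seed meal-present share is 0.41×0.04 = 0.016400.
P(poppy-seed meal | ¬positive screen, actual drug use) = 0.016400 / 0.688400 ≈ 0.024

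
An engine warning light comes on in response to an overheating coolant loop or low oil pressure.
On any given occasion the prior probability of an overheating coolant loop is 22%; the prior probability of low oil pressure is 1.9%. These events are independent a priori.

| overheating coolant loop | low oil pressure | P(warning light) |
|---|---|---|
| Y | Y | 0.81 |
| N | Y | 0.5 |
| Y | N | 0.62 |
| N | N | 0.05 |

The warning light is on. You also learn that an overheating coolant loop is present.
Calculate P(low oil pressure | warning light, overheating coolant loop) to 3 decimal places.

P(warning light | overheating coolant loop) = 0.62·0.981 + 0.81·0.019 = 0.608220 + 0.015390 = 0.623610
The low oil pressure-present share is 0.81·0.019 = 0.015390.
Hence the posterior is 0.015390/0.623610 ≈ 0.025.

P(low oil pressure | warning light, overheating coolant loop) ≈ 0.025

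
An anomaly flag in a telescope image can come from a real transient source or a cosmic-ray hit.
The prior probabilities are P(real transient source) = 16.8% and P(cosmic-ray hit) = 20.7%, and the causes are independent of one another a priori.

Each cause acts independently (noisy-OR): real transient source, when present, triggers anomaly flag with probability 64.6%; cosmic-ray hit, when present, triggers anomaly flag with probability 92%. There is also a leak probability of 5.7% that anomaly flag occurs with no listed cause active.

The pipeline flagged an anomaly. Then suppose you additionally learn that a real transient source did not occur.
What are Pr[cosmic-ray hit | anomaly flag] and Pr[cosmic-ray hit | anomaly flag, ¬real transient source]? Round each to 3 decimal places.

Under noisy-OR, P(anomaly flag | causes) = 1 − (1−0.057)·∏(1−qᵢ) over the active causes.
Sum P(anomaly flag|·) weighted by the priors over the 4 (real transient source, cosmic-ray hit) configurations:
  P(anomaly flag) = 0.057·0.832·0.793 + 0.92456·0.832·0.207 + 0.666178·0.168·0.793 + 0.973294·0.168·0.207
        = 0.037607 + 0.159231 + 0.088751 + 0.033847 = 0.319436
Keeping only the cosmic-ray hit-present terms gives 0.193078, so
  P(cosmic-ray hit | anomaly flag) = 0.193078 / 0.319436 ≈ 0.604

With the extra evidence:
P(anomaly flag | ¬real transient source) = 0.057·0.793 + 0.92456·0.207 = 0.045201 + 0.191384 = 0.236585
Restricting to configurations with cosmic-ray hit present: 0.92456·0.207 = 0.191384.
So P(cosmic-ray hit | anomaly flag, ¬real transient source) = 0.191384/0.236585 ≈ 0.809.
Ruling out real transient source raises the posterior on cosmic-ray hit — the flip side of explaining away.

Pr[cosmic-ray hit | anomaly flag] ≈ 0.604; Pr[cosmic-ray hit | anomaly flag, ¬real transient source] ≈ 0.809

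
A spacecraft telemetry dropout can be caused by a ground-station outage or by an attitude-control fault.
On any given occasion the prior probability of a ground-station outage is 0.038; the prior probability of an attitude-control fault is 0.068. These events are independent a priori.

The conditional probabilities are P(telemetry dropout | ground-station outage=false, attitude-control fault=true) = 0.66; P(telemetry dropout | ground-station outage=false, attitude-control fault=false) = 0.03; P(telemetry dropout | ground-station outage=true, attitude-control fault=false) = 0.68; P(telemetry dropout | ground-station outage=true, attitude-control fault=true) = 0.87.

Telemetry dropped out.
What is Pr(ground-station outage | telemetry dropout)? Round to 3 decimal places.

Numerator (weight on configurations with ground-station outage): 0.024083 + 0.002248 = 0.026331
Normalizer over all consistent configurations: 0.03·0.962·0.932 + 0.66·0.962·0.068 + 0.68·0.038·0.932 + 0.87·0.038·0.068 = 0.096404
Posterior = 0.026331 / 0.096404 ≈ 0.273

Pr(ground-station outage | telemetry dropout) ≈ 0.273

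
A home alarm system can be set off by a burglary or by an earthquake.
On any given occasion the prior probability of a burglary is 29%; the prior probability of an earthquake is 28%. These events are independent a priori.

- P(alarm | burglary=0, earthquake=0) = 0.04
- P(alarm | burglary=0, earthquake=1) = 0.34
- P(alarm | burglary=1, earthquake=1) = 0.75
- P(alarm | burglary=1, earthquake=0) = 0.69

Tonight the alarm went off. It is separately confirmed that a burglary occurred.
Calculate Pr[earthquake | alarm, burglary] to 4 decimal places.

Weight on earthquake=true, given the evidence: 0.75·0.28 = 0.210000
The normalizing constant is 0.69·0.72 + 0.75·0.28 = 0.706800
P(earthquake | alarm, burglary) = 0.210000/0.706800 ≈ 0.2971

Pr[earthquake | alarm, burglary] ≈ 0.2971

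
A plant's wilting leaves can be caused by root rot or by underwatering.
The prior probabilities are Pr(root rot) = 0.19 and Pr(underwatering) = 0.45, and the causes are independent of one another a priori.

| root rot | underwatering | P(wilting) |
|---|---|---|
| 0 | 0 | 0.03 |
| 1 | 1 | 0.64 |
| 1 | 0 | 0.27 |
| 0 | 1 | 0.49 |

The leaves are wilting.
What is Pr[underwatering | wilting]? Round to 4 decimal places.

Pr[underwatering | wilting] ≈ 0.8487

P(wilting) = 0.03×0.81×0.55 + 0.49×0.81×0.45 + 0.27×0.19×0.55 + 0.64×0.19×0.45 = 0.013365 + 0.178605 + 0.028215 + 0.054720 = 0.274905
Of this, 0.233325 comes from 0.178605 + 0.054720 (the underwatering=true cases).
So P(underwatering | wilting) = 0.233325/0.274905 ≈ 0.8487.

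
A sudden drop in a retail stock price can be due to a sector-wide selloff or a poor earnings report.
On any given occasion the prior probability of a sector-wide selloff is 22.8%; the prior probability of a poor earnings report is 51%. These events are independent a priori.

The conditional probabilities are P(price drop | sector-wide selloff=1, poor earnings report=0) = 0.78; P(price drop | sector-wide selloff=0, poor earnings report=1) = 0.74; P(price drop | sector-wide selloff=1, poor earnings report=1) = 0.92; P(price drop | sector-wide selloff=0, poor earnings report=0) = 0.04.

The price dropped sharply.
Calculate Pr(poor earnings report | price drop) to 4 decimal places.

Pr(poor earnings report | price drop) ≈ 0.7957

Weight on poor earnings report=true, given the evidence: 0.291353 + 0.106978 = 0.398331
Normalizer over all consistent configurations: 0.04·0.772·0.49 + 0.74·0.772·0.51 + 0.78·0.228·0.49 + 0.92·0.228·0.51 = 0.500604
Posterior = 0.398331 / 0.500604 ≈ 0.7957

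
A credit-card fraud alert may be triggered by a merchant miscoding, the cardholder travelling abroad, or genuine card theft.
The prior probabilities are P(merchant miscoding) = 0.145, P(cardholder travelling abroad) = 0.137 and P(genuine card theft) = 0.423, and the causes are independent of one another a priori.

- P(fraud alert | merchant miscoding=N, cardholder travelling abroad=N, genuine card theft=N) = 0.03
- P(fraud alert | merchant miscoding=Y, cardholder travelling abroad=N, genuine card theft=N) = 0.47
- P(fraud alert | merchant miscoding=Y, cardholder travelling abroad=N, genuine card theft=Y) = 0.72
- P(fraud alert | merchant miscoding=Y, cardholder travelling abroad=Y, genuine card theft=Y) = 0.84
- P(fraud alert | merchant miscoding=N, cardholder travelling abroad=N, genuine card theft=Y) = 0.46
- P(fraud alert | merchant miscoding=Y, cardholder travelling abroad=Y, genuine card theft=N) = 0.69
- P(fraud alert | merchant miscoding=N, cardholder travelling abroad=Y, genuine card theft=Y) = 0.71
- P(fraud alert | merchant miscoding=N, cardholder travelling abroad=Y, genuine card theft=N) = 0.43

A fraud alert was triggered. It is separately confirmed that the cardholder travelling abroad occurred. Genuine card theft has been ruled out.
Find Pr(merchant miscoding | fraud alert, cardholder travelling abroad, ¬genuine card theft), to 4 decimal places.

Pr(merchant miscoding | fraud alert, cardholder travelling abroad, ¬genuine card theft) ≈ 0.2139

P(fraud alert | cardholder travelling abroad, ¬genuine card theft) = 0.43*0.855 + 0.69*0.145 = 0.367650 + 0.100050 = 0.467700
The merchant miscoding-present share is 0.69*0.145 = 0.100050.
So P(merchant miscoding | fraud alert, cardholder travelling abroad, ¬genuine card theft) = 0.100050/0.467700 ≈ 0.2139.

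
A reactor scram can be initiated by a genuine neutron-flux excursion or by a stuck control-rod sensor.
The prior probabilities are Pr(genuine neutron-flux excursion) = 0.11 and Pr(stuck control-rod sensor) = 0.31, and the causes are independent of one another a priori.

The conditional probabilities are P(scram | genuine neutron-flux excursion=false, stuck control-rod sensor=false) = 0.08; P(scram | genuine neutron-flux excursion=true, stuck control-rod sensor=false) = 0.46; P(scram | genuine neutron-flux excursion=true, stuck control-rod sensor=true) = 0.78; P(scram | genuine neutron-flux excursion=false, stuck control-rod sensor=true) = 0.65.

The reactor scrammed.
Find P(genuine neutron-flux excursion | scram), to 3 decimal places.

P(genuine neutron-flux excursion | scram) ≈ 0.212

By total probability over the 4 (genuine neutron-flux excursion, stuck control-rod sensor) configurations:
  P(scram) = 0.08*0.89*0.69 + 0.65*0.89*0.31 + 0.46*0.11*0.69 + 0.78*0.11*0.31
        = 0.049128 + 0.179335 + 0.034914 + 0.026598 = 0.289975
The terms with genuine neutron-flux excursion present sum to 0.061512, so
  P(genuine neutron-flux excursion | scram) = 0.061512 / 0.289975 ≈ 0.212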